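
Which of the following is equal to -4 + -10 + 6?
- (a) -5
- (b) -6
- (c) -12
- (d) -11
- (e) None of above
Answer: e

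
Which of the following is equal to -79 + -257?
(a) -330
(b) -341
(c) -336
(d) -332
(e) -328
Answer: c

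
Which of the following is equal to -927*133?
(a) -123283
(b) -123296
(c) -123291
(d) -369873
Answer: c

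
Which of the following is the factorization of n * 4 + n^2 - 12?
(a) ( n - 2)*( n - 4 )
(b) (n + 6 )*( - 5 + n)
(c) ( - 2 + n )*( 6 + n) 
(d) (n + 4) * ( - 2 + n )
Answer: c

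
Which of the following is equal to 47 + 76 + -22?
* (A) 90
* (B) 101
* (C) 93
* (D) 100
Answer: B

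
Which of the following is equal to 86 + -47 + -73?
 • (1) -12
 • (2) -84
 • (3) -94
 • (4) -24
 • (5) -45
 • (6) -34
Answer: 6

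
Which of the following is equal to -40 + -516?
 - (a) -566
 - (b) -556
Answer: b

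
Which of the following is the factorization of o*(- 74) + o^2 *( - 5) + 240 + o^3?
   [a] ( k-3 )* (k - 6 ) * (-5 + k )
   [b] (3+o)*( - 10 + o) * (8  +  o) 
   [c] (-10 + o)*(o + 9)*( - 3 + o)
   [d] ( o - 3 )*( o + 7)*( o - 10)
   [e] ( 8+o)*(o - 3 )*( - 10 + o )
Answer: e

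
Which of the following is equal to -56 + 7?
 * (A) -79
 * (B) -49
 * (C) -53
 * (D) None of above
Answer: B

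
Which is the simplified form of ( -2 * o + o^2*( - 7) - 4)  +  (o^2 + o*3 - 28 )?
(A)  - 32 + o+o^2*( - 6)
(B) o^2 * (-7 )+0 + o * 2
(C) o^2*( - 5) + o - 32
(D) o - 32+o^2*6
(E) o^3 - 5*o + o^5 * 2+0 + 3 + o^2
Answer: A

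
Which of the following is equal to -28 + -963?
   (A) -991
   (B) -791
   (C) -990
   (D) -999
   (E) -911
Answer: A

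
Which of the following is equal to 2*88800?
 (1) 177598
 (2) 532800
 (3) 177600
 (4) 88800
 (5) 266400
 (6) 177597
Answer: 3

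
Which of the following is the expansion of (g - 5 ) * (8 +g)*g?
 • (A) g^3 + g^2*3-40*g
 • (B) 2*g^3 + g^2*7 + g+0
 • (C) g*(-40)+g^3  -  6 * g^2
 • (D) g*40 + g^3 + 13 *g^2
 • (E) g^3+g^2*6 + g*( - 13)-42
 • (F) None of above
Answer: A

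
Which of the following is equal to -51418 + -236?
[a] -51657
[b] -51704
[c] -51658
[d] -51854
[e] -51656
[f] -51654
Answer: f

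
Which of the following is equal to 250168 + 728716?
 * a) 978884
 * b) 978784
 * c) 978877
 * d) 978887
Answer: a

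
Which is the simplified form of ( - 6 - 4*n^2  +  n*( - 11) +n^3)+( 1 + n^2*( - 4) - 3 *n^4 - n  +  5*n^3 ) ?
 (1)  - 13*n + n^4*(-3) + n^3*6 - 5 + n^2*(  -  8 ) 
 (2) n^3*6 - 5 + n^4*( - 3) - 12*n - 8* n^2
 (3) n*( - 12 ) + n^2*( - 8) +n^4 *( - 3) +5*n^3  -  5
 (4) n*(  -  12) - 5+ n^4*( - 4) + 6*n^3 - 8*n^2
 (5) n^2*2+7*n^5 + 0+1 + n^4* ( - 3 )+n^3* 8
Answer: 2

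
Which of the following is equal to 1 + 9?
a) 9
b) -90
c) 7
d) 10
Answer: d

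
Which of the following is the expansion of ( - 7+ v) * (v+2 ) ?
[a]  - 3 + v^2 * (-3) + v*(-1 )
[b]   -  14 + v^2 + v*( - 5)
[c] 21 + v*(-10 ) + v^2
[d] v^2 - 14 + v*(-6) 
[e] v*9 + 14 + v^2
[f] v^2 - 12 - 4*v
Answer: b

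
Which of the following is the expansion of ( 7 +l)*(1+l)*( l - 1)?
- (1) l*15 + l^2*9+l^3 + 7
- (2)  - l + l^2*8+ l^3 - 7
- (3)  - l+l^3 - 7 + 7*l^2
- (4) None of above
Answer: 3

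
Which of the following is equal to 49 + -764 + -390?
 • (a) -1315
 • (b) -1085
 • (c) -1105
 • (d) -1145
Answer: c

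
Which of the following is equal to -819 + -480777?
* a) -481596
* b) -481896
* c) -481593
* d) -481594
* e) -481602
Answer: a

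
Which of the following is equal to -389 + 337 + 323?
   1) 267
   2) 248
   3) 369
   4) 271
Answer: 4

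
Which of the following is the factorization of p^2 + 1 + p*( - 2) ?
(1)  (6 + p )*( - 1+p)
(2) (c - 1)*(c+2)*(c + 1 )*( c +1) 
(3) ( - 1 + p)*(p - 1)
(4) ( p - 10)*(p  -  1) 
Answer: 3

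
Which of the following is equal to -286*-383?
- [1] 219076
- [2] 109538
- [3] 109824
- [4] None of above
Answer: 2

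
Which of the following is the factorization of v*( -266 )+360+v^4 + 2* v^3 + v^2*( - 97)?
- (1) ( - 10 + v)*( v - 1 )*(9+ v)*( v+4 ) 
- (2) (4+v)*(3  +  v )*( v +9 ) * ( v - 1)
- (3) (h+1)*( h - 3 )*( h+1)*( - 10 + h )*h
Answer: 1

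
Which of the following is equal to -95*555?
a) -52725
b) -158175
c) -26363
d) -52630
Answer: a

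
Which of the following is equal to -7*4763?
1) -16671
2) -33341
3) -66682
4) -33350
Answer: 2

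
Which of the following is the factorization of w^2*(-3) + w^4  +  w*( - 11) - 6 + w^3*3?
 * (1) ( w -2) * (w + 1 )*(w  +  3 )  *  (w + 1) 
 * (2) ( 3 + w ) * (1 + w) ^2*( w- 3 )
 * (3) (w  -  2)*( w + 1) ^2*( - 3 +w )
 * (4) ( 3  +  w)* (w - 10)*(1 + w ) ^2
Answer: 1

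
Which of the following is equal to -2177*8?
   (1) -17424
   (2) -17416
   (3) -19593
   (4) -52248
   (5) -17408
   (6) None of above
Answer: 2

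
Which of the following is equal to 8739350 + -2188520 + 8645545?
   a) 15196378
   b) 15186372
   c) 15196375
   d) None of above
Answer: c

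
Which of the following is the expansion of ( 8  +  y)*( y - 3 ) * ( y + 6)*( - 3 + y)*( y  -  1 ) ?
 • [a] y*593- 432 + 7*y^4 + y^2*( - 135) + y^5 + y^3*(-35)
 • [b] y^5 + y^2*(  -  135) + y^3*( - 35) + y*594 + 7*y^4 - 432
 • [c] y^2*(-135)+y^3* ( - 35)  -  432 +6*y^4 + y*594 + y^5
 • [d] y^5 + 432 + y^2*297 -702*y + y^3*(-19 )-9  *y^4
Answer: b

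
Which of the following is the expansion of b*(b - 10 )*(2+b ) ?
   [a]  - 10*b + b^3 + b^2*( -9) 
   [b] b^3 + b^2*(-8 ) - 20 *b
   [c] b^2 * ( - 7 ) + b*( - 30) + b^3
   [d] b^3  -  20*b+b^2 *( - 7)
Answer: b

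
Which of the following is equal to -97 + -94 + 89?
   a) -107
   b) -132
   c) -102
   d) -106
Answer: c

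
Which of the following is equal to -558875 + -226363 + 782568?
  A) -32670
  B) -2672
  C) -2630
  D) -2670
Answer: D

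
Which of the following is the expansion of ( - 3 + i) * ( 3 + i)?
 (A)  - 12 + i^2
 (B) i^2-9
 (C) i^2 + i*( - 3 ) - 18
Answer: B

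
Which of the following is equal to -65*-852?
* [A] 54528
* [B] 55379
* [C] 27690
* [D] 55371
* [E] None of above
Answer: E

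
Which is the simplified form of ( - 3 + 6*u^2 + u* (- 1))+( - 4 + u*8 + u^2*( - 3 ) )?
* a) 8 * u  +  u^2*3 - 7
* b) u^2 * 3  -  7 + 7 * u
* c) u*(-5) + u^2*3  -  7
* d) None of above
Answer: b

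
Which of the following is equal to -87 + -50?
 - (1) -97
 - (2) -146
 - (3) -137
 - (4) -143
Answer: 3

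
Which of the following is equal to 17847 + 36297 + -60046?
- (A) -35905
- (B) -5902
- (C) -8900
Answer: B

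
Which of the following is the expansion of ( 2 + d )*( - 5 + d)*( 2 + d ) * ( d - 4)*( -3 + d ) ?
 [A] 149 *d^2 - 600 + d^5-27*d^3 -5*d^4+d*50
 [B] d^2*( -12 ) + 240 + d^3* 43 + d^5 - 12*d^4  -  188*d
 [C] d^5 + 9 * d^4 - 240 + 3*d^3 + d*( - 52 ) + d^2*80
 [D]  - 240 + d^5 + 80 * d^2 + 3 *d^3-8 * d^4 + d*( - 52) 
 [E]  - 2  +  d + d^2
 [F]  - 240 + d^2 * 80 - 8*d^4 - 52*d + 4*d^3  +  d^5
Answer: D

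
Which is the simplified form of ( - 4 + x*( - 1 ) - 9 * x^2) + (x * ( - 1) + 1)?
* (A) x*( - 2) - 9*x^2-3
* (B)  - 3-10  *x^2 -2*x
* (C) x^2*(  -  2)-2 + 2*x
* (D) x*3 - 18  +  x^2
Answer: A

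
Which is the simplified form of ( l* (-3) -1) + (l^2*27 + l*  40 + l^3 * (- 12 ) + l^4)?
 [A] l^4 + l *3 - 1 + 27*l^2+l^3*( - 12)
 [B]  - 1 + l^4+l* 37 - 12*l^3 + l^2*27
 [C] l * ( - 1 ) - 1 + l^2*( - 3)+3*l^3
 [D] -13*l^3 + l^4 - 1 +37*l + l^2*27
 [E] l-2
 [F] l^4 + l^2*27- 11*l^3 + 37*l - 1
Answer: B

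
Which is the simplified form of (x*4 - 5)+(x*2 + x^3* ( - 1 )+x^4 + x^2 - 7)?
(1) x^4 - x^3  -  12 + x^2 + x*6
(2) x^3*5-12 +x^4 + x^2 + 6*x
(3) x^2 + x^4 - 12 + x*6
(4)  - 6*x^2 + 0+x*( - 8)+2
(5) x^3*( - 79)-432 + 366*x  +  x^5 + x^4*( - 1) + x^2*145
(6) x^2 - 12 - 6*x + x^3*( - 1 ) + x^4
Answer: 1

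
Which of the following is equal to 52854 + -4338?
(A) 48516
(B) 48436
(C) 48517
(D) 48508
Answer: A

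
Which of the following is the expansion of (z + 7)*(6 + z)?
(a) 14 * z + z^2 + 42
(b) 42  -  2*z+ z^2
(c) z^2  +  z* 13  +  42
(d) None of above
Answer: c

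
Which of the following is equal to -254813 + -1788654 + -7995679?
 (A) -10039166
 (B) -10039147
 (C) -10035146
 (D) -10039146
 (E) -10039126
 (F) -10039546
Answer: D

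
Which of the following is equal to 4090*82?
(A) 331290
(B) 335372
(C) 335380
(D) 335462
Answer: C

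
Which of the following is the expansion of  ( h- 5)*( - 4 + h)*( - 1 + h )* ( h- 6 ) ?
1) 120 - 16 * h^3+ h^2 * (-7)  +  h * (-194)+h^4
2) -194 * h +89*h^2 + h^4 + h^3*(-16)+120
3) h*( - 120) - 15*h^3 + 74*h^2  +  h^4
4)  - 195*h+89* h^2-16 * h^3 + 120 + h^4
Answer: 2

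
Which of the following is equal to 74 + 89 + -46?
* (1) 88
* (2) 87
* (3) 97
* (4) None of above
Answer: 4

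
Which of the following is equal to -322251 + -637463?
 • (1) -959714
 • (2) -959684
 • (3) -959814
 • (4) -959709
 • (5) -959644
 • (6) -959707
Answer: 1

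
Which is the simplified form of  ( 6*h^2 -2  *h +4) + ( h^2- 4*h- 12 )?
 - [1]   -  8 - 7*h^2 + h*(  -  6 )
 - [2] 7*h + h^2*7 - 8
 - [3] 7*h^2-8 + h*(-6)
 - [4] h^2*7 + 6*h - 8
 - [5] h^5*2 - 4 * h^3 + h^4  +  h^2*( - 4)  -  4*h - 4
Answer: 3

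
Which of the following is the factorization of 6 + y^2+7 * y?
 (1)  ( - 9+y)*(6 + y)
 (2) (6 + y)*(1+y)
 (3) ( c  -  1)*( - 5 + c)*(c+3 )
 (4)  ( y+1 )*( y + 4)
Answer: 2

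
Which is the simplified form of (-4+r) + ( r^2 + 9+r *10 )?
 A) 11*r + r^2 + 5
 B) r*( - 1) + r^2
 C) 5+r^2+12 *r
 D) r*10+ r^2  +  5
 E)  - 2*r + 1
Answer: A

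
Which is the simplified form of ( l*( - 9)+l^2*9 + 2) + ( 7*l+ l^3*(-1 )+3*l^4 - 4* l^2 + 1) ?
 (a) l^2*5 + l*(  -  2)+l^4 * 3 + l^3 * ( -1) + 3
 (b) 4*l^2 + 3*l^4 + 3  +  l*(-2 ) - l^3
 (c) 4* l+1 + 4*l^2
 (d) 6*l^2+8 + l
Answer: a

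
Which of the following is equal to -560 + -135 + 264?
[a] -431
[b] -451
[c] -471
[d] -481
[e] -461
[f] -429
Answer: a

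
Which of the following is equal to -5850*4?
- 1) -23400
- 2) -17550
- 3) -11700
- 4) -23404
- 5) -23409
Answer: 1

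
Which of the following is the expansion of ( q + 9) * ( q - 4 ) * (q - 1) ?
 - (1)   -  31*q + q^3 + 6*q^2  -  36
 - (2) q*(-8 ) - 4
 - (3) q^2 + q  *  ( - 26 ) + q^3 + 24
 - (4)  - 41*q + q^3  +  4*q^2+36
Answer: 4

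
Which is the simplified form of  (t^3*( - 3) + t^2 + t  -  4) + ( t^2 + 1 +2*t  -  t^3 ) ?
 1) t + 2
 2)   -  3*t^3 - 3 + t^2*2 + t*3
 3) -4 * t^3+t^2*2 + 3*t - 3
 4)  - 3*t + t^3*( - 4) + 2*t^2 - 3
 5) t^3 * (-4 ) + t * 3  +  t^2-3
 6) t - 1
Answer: 3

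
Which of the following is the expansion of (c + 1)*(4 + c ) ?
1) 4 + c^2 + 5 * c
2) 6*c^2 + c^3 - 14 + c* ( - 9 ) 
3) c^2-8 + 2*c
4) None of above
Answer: 1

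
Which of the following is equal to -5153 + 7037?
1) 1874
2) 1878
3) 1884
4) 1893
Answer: 3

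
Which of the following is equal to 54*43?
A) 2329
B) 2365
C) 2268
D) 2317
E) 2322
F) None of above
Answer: E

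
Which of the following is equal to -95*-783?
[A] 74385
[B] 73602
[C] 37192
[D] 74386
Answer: A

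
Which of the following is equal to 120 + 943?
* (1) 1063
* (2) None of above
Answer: 1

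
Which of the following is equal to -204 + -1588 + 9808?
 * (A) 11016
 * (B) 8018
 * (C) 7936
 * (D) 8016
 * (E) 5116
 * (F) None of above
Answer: D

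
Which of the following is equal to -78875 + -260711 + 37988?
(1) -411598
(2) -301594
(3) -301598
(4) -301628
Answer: 3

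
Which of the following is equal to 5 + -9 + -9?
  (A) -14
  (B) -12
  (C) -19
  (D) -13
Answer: D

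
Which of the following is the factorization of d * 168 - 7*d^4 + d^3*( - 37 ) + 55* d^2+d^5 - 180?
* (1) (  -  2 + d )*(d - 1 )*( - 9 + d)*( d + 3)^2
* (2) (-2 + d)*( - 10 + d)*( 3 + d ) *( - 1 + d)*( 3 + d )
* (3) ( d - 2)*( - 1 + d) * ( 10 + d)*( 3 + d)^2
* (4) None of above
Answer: 2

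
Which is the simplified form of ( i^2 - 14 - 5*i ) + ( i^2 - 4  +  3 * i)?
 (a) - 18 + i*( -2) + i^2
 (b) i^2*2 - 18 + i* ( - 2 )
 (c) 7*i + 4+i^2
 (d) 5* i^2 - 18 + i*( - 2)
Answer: b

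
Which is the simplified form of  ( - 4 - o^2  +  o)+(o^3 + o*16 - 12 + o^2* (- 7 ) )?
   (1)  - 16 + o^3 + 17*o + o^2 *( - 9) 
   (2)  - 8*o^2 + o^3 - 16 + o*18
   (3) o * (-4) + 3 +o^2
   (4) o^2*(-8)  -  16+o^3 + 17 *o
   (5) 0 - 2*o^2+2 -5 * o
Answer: 4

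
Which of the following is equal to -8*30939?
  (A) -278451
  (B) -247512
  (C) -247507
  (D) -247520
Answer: B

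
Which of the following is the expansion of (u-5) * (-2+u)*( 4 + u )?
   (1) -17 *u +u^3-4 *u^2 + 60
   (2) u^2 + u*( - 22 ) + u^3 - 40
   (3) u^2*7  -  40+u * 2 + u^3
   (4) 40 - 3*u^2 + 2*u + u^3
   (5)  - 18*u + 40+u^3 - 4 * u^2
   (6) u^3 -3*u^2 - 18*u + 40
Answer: 6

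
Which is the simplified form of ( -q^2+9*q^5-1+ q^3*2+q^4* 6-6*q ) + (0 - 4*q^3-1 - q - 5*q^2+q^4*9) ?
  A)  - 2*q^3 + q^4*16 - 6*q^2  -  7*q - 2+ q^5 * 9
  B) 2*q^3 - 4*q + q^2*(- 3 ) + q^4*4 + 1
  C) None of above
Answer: C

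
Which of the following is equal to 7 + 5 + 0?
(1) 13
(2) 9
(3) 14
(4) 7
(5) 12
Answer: 5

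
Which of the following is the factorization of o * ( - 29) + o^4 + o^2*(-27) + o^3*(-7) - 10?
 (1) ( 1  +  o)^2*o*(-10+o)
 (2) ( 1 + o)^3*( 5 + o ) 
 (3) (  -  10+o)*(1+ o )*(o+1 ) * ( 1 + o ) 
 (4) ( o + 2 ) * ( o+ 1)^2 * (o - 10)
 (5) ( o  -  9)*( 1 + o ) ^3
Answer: 3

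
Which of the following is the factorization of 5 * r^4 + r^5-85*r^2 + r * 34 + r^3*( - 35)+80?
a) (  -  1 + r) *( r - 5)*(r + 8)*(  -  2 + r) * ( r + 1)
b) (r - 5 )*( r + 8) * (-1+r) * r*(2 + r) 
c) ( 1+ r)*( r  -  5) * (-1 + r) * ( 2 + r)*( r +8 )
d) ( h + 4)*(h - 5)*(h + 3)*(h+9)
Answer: c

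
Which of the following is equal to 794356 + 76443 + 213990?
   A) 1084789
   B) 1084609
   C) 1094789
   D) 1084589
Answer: A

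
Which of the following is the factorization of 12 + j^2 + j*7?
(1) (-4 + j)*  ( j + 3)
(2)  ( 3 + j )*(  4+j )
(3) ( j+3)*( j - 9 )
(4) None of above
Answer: 2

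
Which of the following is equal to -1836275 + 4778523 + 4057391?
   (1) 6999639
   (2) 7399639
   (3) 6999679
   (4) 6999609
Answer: 1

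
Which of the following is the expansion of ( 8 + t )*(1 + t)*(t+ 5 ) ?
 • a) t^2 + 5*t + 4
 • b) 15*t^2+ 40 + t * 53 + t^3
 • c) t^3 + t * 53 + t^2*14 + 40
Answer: c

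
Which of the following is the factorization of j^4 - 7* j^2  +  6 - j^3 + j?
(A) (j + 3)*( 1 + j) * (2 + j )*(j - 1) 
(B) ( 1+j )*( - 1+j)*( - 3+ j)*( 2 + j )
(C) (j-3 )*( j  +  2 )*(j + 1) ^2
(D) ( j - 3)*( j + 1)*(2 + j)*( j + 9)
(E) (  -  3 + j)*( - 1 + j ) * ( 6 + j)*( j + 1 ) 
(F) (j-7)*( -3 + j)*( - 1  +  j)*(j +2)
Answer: B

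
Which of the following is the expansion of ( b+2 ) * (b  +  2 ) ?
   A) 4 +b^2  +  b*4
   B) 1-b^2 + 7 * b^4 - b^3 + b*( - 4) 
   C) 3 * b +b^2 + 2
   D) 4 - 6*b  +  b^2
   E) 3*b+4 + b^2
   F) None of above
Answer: A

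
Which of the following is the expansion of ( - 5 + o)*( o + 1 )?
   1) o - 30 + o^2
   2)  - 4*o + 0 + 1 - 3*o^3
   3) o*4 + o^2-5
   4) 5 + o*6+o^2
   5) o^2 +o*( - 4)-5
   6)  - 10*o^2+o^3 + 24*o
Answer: 5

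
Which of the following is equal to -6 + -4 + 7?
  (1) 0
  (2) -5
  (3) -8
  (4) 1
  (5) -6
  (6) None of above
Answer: 6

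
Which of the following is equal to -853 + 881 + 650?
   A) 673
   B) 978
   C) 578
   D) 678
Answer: D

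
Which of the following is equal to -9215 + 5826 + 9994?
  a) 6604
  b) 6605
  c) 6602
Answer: b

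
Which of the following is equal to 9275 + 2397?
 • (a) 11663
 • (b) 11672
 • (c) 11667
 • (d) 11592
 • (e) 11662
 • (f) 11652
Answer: b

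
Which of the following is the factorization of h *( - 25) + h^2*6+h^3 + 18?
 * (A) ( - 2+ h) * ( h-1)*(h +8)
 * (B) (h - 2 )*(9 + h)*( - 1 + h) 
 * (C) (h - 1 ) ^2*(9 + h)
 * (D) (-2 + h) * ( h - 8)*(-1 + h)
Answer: B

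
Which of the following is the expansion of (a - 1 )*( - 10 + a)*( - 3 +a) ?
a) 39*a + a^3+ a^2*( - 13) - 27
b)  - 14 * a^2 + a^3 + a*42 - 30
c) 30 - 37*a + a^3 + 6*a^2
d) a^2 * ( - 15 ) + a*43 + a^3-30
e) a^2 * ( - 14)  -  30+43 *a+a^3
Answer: e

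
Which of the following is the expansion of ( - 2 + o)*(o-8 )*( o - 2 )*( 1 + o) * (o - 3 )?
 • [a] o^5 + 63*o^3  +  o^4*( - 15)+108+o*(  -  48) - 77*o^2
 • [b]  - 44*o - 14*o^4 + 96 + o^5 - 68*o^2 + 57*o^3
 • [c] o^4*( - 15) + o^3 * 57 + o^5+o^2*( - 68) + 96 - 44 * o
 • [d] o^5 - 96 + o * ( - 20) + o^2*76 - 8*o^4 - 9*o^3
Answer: b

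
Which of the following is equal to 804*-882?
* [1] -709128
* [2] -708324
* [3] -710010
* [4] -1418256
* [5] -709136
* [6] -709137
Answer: 1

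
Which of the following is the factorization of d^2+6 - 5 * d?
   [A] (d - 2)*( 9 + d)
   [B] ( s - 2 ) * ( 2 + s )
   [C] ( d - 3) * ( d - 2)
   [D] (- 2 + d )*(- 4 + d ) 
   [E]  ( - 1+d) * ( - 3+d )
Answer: C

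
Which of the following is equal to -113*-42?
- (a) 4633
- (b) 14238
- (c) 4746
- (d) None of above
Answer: c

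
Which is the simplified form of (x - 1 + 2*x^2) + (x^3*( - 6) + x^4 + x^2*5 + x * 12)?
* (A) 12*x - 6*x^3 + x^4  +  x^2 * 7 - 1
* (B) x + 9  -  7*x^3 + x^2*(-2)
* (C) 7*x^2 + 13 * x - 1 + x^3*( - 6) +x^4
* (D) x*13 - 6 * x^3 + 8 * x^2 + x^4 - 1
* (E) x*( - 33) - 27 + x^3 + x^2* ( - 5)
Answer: C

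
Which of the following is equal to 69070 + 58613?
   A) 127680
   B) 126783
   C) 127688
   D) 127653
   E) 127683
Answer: E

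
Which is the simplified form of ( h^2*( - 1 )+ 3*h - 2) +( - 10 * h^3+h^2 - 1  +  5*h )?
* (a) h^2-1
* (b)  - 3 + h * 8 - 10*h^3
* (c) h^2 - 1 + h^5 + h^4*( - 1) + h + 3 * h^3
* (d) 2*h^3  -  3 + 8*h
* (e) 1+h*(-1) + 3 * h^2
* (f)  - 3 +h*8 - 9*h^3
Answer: b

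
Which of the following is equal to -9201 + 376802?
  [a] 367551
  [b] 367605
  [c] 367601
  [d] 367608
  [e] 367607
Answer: c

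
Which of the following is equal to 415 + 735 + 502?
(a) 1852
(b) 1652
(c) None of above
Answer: b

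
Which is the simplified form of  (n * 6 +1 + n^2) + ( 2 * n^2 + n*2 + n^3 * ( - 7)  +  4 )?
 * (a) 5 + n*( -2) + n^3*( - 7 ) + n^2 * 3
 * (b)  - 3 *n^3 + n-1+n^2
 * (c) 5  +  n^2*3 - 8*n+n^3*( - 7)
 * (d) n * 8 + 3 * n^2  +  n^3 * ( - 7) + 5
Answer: d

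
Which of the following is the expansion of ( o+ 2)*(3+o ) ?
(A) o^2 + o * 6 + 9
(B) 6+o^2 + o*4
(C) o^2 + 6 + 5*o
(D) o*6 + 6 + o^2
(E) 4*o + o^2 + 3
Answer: C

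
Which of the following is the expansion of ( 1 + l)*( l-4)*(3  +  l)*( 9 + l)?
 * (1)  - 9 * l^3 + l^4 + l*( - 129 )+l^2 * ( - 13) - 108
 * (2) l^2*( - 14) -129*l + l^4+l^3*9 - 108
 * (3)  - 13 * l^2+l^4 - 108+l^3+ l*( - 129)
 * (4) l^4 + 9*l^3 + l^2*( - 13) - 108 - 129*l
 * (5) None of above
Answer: 4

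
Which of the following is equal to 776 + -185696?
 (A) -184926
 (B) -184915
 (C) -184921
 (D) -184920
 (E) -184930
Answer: D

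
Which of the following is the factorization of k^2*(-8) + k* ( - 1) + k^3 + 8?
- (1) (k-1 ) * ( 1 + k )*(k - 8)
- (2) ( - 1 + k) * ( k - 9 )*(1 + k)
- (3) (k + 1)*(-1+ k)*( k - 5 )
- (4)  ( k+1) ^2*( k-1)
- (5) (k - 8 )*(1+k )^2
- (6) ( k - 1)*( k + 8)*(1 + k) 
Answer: 1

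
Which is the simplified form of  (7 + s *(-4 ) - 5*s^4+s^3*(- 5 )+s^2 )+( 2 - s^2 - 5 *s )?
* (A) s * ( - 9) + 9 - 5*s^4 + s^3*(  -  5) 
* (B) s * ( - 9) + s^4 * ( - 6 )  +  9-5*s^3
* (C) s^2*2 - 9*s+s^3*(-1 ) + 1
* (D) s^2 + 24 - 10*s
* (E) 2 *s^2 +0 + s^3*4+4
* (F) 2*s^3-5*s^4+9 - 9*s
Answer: A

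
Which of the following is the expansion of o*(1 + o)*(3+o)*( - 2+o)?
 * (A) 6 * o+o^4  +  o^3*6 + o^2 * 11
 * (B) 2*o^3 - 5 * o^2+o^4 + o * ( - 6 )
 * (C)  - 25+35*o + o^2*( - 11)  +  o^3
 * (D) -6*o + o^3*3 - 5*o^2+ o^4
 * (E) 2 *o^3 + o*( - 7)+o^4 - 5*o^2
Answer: B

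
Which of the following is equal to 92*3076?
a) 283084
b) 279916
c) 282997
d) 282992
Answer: d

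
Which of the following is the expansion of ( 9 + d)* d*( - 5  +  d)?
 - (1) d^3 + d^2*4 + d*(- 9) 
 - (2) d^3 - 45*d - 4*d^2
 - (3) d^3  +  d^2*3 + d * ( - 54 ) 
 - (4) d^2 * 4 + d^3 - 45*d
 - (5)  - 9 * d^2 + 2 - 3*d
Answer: 4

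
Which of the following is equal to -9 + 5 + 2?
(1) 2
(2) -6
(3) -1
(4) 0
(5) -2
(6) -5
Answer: 5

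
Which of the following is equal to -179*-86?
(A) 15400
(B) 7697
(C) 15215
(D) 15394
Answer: D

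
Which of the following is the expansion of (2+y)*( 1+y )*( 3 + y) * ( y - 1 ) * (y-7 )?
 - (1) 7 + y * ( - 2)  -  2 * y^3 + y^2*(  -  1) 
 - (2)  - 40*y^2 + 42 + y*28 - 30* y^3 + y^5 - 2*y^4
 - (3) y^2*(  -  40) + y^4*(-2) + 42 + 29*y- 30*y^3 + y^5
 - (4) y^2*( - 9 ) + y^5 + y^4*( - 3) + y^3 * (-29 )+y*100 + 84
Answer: 3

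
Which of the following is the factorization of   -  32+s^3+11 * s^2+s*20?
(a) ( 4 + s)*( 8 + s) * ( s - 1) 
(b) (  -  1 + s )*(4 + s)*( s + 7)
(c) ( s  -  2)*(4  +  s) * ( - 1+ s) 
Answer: a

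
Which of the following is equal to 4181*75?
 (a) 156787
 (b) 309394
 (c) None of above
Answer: c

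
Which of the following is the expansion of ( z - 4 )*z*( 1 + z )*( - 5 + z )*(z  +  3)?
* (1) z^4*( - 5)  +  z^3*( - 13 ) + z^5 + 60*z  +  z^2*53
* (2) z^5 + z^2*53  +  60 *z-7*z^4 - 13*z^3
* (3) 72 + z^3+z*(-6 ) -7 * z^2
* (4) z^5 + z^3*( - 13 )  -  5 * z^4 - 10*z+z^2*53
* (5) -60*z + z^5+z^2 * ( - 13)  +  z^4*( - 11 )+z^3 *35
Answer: 1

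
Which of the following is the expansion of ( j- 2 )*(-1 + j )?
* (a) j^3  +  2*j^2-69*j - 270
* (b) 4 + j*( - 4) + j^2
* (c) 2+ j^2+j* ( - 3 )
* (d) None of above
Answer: c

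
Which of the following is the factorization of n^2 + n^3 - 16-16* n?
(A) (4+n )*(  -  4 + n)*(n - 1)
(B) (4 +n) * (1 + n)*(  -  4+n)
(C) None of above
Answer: B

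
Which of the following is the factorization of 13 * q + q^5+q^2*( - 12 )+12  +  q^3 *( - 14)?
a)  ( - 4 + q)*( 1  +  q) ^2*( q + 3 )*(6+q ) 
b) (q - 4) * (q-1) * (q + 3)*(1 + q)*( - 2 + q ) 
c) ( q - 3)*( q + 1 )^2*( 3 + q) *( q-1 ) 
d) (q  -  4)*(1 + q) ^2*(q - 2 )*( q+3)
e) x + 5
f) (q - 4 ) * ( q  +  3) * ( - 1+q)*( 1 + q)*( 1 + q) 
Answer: f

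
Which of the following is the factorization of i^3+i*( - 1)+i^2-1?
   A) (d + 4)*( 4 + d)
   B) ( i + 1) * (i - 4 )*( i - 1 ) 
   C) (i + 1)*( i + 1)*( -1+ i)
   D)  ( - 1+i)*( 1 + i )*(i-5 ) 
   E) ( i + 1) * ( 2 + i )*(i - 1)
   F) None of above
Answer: C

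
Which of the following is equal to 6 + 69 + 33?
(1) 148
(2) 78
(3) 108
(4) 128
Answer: 3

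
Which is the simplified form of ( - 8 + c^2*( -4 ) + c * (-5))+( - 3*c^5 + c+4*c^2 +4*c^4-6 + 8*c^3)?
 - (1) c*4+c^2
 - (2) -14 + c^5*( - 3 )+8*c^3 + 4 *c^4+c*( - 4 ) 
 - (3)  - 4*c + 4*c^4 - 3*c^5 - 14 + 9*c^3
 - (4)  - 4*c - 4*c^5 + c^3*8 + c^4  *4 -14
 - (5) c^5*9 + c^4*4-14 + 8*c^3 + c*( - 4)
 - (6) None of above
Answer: 2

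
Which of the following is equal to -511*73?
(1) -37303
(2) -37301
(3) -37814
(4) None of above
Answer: 1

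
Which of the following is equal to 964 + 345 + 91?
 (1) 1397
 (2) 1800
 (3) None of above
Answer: 3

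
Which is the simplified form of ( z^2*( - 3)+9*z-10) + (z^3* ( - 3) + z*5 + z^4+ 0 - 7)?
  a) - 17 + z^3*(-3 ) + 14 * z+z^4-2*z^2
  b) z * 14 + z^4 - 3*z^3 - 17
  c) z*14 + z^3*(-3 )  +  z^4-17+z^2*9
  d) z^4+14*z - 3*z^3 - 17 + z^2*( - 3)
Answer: d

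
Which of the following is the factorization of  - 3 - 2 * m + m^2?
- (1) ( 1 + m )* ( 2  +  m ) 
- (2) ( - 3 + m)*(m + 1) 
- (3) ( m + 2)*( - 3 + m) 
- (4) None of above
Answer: 2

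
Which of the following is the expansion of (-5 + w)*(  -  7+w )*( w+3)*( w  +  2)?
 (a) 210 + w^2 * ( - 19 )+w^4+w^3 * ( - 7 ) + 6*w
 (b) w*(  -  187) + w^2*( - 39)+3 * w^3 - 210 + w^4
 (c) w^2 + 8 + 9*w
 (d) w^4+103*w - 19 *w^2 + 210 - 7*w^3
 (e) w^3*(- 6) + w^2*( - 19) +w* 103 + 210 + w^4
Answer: d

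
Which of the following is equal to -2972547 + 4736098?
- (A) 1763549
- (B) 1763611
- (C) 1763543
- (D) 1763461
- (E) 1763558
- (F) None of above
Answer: F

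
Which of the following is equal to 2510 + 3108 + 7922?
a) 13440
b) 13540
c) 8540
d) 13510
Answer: b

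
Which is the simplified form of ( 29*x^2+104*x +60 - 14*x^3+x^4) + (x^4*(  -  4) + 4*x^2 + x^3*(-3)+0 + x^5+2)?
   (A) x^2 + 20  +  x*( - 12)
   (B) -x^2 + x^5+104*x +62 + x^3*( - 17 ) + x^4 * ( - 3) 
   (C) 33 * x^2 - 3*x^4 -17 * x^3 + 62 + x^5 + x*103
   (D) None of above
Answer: D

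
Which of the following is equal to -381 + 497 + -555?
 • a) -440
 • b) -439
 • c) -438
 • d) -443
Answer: b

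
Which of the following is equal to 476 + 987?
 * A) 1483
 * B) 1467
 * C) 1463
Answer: C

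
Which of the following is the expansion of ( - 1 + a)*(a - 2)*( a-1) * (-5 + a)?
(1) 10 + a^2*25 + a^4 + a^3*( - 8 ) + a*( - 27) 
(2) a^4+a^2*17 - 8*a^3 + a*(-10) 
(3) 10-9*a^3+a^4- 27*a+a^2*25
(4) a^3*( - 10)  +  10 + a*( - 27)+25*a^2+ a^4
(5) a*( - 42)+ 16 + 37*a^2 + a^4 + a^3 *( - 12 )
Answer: 3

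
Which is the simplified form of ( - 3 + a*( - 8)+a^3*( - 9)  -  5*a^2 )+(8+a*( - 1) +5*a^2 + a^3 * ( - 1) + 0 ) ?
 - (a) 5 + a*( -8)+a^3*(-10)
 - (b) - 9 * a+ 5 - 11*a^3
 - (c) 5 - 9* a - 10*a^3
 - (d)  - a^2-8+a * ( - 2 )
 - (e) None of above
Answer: c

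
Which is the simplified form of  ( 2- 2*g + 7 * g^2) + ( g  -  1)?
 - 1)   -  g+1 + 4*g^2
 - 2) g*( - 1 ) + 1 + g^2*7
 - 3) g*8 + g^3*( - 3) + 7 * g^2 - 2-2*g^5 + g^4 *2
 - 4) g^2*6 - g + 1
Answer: 2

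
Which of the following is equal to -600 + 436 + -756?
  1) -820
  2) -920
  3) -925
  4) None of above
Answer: 2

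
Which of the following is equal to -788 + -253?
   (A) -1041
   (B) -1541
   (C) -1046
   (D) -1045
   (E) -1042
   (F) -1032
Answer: A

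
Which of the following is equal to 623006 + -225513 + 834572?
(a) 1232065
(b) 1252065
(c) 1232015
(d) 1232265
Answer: a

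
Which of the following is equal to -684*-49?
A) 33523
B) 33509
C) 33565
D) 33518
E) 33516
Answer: E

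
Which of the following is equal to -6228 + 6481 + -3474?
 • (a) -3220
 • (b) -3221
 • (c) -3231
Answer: b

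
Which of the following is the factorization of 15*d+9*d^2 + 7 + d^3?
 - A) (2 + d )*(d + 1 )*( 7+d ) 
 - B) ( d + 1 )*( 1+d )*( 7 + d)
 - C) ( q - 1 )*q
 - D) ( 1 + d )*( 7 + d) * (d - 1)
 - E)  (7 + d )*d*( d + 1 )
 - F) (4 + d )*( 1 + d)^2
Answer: B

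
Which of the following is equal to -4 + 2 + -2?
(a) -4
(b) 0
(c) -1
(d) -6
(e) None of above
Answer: a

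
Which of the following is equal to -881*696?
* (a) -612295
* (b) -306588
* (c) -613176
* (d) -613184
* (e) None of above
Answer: c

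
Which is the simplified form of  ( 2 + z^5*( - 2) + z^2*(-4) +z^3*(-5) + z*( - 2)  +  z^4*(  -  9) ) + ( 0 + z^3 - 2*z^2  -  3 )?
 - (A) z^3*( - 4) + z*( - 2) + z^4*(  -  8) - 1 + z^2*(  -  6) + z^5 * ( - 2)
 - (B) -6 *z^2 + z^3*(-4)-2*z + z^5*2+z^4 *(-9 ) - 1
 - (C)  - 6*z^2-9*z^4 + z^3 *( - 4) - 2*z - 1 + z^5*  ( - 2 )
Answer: C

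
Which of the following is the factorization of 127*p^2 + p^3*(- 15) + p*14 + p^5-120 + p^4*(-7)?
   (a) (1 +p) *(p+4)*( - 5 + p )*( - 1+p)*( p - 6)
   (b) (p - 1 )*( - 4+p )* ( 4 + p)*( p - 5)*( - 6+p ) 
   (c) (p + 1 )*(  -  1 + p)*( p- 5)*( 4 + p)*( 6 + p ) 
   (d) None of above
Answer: a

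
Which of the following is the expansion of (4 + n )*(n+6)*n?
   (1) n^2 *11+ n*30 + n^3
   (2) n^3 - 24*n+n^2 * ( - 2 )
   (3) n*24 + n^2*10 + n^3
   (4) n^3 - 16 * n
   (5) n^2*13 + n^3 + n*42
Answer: 3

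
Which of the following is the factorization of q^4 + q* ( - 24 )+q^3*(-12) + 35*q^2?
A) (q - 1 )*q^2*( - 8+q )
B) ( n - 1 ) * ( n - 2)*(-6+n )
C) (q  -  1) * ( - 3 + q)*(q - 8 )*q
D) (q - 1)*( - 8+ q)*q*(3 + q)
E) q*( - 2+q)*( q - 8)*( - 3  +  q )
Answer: C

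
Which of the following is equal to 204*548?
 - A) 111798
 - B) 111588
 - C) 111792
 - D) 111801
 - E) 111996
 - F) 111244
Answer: C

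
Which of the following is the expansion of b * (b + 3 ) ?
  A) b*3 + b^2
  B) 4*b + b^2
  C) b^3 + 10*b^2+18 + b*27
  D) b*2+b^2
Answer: A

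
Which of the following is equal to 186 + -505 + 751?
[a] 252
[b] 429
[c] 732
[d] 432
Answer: d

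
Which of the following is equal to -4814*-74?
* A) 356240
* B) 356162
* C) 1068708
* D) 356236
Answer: D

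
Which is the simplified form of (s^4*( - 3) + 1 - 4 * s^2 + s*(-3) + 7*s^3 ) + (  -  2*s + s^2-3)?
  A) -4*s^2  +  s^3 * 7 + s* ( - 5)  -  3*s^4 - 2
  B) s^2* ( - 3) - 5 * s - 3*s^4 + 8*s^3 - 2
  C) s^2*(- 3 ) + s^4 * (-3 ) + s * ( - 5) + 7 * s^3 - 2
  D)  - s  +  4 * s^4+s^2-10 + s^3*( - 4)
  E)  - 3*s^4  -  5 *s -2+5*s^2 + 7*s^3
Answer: C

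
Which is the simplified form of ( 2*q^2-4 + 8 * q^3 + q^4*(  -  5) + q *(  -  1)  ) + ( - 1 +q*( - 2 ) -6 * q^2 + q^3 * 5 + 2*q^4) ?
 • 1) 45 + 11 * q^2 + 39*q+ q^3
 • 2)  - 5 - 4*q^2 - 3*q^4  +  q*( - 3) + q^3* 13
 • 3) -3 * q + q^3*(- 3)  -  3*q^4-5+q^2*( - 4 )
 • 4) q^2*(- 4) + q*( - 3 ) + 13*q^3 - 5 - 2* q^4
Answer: 2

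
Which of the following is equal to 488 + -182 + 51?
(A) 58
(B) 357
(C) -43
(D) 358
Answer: B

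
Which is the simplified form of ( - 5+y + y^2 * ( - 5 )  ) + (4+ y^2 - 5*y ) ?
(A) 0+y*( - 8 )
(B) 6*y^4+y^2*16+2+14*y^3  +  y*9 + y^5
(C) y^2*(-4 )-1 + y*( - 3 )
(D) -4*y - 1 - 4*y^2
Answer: D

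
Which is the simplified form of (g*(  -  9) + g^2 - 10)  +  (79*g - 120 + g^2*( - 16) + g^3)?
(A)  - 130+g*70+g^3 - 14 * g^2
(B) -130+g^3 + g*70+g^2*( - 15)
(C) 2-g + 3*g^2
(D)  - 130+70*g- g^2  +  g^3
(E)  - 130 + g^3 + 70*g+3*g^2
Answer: B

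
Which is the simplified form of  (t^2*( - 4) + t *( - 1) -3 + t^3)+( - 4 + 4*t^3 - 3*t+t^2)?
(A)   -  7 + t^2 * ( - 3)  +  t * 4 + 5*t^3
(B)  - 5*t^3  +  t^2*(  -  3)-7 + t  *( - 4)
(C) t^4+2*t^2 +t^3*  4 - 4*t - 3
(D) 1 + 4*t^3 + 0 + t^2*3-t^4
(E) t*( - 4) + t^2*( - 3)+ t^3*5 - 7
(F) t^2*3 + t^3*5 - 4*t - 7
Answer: E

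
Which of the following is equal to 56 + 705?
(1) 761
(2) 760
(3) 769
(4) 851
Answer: 1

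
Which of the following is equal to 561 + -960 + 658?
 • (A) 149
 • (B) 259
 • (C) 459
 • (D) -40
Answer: B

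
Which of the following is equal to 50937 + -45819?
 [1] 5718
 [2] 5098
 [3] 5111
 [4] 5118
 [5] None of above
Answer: 4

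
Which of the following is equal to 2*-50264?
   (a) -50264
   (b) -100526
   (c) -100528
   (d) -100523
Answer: c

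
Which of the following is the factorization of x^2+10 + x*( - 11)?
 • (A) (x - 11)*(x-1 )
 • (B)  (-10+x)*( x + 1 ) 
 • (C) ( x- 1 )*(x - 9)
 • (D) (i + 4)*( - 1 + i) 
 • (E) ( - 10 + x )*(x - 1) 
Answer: E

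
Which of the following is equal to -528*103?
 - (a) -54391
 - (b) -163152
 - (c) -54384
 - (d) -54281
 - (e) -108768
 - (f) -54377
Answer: c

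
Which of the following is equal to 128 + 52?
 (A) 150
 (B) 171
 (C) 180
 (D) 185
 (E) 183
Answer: C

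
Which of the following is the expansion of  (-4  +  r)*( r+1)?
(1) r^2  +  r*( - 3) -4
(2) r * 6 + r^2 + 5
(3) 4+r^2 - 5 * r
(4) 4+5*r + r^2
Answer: 1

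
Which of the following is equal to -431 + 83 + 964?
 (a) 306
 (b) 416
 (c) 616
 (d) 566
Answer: c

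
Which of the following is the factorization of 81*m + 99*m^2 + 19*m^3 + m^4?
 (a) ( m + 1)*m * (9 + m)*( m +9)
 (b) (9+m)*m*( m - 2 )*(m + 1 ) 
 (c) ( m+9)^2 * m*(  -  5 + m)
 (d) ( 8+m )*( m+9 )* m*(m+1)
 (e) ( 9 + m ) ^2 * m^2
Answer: a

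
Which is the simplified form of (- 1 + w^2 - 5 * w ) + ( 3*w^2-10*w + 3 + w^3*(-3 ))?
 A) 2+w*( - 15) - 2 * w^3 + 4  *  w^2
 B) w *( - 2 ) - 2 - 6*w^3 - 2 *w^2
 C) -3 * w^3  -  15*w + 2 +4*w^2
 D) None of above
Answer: C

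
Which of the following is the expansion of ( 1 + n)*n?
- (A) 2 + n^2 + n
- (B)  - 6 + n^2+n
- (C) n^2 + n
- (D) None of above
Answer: C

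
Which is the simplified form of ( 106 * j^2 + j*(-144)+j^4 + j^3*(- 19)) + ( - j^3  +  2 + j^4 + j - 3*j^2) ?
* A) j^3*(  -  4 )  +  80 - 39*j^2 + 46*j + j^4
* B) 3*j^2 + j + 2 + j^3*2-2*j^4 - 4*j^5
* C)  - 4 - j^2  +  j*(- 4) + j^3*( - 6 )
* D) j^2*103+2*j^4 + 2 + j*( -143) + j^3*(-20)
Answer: D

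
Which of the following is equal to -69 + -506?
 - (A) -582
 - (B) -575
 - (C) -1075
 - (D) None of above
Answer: B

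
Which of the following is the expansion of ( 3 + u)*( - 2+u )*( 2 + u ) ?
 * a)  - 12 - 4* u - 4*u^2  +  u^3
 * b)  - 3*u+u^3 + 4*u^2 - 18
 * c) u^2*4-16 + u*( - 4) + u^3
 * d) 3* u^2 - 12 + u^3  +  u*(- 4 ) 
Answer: d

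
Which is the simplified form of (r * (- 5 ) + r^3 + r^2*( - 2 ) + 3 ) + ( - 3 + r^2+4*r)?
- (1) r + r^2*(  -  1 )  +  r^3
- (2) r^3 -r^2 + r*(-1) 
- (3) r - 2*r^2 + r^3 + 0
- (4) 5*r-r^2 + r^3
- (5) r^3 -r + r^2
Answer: 2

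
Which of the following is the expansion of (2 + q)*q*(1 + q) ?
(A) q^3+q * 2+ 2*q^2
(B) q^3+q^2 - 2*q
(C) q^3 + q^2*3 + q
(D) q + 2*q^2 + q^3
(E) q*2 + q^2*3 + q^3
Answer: E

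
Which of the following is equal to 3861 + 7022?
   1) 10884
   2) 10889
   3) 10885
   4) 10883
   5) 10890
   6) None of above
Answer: 4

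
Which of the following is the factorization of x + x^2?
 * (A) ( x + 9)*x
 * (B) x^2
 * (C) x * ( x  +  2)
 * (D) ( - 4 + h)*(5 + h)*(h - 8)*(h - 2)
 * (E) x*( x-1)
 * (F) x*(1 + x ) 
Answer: F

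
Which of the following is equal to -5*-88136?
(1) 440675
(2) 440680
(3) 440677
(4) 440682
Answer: 2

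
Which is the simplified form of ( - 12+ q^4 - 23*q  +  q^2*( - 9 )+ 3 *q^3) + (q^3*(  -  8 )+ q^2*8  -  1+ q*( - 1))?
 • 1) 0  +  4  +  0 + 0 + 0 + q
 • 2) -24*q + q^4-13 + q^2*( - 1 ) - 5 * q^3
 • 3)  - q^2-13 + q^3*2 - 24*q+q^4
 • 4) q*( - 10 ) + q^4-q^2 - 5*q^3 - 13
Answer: 2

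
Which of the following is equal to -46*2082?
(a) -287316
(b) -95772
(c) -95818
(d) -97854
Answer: b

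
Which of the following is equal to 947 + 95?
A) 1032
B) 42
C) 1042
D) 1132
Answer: C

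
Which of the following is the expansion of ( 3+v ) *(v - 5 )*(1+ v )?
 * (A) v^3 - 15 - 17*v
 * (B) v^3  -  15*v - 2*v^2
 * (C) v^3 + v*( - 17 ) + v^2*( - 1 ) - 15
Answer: C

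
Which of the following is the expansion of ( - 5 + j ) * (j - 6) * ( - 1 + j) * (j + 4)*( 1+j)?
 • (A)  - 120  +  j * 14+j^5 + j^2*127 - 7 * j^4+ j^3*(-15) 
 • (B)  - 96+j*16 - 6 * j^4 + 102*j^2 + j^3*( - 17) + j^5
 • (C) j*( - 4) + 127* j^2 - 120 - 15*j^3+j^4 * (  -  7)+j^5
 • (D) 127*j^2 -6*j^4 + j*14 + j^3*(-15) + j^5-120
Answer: A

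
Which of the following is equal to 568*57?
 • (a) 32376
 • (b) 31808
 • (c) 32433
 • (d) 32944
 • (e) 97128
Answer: a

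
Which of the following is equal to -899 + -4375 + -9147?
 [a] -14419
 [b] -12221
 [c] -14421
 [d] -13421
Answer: c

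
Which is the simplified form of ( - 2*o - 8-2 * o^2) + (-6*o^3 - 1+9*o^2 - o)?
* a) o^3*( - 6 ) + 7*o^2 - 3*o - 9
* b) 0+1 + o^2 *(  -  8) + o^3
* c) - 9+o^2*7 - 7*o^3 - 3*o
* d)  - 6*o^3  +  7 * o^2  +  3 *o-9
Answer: a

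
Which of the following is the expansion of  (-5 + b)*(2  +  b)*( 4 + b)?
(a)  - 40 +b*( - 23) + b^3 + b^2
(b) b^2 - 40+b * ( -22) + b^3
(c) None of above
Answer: b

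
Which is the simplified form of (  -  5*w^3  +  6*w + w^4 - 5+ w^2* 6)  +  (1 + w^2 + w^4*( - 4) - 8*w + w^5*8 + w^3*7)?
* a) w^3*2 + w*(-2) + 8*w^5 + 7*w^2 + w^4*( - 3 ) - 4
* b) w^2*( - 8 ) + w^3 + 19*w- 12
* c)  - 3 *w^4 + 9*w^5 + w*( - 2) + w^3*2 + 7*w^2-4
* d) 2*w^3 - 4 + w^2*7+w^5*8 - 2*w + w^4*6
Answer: a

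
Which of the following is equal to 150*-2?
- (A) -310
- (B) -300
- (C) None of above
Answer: B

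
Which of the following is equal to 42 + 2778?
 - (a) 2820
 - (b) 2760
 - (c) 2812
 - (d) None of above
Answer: a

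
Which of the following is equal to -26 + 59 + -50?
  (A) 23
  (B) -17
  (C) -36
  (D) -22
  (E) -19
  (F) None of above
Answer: B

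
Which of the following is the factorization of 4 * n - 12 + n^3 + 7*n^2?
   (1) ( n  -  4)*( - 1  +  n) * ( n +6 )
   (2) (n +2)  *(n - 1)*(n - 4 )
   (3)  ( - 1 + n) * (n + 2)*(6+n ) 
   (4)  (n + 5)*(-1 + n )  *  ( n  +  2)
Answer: 3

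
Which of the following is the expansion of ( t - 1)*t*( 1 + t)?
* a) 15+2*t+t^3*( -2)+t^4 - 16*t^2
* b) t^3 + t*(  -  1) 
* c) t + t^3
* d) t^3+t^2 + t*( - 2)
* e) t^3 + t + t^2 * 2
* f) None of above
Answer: b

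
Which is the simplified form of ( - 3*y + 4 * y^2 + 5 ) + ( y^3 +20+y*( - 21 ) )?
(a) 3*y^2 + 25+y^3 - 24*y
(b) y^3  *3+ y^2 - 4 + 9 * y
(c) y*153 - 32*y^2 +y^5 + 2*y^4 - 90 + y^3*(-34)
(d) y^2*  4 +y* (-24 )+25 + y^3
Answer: d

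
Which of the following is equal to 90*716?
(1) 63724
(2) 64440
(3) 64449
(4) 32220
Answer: 2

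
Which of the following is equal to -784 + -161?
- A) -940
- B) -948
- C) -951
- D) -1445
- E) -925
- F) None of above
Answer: F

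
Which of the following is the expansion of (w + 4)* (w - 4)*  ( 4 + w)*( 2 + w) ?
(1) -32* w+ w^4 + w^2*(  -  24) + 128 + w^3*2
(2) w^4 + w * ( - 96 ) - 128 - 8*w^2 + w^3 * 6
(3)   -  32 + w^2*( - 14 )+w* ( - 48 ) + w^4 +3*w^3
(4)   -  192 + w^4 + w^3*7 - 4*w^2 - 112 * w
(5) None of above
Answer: 2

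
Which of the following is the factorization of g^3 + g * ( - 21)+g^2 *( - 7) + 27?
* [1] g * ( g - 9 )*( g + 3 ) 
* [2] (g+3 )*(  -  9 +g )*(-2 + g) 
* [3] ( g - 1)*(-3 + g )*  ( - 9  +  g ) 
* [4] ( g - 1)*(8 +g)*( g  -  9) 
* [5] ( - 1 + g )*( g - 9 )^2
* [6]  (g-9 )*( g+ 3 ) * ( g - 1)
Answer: 6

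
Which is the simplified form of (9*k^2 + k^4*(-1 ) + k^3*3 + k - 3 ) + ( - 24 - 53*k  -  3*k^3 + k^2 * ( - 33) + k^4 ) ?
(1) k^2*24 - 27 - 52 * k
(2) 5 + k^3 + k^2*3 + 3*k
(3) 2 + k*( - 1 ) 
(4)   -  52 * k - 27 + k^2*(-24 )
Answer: 4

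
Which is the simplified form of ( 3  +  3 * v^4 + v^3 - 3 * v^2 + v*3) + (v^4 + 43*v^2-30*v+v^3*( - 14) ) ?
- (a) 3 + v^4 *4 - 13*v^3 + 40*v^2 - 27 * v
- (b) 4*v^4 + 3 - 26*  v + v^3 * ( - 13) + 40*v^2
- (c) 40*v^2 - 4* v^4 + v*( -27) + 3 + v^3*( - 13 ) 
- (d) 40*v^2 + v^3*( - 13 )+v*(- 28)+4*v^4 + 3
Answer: a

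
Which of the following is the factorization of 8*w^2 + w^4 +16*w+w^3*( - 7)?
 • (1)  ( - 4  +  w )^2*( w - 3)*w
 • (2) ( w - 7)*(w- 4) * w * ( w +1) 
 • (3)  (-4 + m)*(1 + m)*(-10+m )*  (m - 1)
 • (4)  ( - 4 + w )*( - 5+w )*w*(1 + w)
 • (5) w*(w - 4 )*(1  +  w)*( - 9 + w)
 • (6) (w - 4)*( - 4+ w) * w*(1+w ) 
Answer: 6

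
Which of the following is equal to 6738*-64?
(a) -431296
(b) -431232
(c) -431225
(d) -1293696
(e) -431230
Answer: b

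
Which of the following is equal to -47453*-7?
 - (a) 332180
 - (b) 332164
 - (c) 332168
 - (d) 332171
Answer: d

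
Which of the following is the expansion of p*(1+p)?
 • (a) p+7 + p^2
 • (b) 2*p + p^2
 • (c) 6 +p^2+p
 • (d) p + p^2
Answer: d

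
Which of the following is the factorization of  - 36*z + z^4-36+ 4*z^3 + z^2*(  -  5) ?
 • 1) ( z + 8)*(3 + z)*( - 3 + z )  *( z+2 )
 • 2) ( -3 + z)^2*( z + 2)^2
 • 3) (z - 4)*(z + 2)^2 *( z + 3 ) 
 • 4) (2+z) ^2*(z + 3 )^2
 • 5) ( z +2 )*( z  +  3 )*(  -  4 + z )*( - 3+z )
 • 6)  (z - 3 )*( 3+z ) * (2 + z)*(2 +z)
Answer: 6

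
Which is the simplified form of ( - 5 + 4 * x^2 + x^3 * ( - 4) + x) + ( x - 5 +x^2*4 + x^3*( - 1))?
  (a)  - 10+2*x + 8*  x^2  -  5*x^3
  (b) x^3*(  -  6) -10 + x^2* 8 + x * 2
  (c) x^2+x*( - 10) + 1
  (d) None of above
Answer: a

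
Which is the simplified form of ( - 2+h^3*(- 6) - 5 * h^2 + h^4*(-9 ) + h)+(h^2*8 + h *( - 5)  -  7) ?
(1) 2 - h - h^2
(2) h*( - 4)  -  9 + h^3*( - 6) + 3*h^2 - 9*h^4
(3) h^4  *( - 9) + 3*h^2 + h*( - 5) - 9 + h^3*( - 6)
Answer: 2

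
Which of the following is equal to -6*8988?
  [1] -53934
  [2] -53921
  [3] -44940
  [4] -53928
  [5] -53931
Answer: 4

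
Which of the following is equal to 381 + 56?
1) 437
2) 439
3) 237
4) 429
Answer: 1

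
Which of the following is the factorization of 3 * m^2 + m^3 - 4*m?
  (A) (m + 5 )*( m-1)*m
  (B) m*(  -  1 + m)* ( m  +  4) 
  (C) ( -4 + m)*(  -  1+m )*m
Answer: B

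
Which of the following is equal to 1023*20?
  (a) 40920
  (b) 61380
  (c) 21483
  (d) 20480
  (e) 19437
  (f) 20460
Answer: f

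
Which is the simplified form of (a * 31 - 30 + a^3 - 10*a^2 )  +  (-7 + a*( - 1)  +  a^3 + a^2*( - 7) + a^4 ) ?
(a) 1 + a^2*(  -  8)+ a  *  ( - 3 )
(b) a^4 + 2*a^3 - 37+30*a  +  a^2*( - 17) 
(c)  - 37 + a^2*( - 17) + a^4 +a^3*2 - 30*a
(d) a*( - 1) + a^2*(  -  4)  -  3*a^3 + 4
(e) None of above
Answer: b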